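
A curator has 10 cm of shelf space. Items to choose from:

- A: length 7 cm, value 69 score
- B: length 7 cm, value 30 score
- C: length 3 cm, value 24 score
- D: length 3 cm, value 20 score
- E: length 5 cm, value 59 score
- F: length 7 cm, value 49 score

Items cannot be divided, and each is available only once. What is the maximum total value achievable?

93 score

Check high-value combinations within 10 cm:
- A+C: length 7+3=10, value 69+24=93
- A+D: length 7+3=10, value 69+20=89
- C+E: length 3+5=8, value 24+59=83
- D+E: length 3+5=8, value 20+59=79
Best: 93 score.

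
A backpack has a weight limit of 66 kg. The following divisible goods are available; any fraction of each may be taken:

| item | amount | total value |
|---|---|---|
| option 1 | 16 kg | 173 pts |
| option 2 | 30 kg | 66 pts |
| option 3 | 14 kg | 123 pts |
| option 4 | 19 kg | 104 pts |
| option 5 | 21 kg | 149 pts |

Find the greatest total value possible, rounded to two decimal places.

527.11

Take in order of value per unit:
- option 1 (173/16 per unit): all 16 → value 173, running total 173.00
- option 3 (123/14 per unit): all 14 → value 123, running total 296.00
- option 5 (149/21 per unit): all 21 → value 149, running total 445.00
- option 4 (104/19 per unit): 15 of 19 → value 15×104/19 = 82.1053, running total 527.11
Total 527.11.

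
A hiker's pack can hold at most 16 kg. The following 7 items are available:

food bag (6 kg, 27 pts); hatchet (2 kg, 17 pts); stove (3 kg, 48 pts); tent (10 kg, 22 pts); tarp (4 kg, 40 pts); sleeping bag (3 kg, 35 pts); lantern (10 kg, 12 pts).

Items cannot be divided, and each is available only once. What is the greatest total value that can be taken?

150 pts

Check high-value combinations within 16 kg:
- food bag+stove+tarp+sleeping bag: weight 6+3+4+3=16, value 27+48+40+35=150
- hatchet+stove+tarp+sleeping bag: weight 2+3+4+3=12, value 17+48+40+35=140
- food bag+hatchet+stove+tarp: weight 6+2+3+4=15, value 27+17+48+40=132
- food bag+hatchet+stove+sleeping bag: weight 6+2+3+3=14, value 27+17+48+35=127
- stove+tarp+sleeping bag: weight 3+4+3=10, value 48+40+35=123
Best: 150 pts.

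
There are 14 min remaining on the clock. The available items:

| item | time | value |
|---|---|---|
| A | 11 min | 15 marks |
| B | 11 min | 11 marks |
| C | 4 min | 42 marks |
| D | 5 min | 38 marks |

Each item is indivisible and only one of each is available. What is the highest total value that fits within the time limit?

80 marks

Check high-value combinations within 14 min:
- C+D: time 4+5=9, value 42+38=80
- C: time 4, value 42
- D: time 5, value 38
- A: time 11, value 15
- B: time 11, value 11
Best: 80 marks.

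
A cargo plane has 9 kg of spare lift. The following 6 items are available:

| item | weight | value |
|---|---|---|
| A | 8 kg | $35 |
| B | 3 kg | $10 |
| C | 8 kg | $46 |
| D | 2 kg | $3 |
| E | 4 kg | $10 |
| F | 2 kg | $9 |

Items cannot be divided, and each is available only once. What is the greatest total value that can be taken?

Check high-value combinations within 9 kg:
- C: weight 8, value 46
- A: weight 8, value 35
- B+E+F: weight 3+4+2=9, value 10+10+9=29
- B+D+E: weight 3+2+4=9, value 10+3+10=23
- B+D+F: weight 3+2+2=7, value 10+3+9=22
Best: $46.

$46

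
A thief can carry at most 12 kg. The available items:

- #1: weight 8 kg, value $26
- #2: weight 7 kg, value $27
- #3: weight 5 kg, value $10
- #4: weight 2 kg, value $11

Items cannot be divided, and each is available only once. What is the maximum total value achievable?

$38

This is a 0/1 knapsack; check combinations near the capacity.
- #2+#4: weight 7+2=9, value 27+11=38
- #1+#4: weight 8+2=10, value 26+11=37
- #2+#3: weight 7+5=12, value 27+10=37
- #2: weight 7, value 27
- #1: weight 8, value 26
Best: $38.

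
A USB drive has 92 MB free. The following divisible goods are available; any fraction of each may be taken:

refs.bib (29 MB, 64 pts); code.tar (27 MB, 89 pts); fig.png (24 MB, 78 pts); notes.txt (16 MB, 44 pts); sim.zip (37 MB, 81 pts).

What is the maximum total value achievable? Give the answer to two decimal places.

Take in order of value per unit:
- code.tar (89/27 per unit): all 27 → value 89, running total 89.00
- fig.png (78/24 per unit): all 24 → value 78, running total 167.00
- notes.txt (44/16 per unit): all 16 → value 44, running total 211.00
- refs.bib (64/29 per unit): 25 of 29 → value 25×64/29 = 55.1724, running total 266.17
Total 266.17.

266.17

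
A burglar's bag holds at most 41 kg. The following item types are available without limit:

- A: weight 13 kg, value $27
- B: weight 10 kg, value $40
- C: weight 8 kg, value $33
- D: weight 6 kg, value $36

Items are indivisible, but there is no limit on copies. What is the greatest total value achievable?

$220

Best value-per-unit is D at 36/6; filling with it alone gives 6×36 = 216.
Optimal mix: 1×B + 5×D → weight 40, value 220.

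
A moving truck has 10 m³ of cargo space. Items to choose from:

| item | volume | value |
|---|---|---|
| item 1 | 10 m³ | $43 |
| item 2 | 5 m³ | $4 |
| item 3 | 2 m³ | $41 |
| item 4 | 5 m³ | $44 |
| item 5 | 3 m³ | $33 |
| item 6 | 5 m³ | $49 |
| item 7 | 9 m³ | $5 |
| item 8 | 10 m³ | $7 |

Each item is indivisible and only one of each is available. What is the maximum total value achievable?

$123

Check high-value combinations within 10 m³:
- item 3+item 5+item 6: volume 2+3+5=10, value 41+33+49=123
- item 3+item 4+item 5: volume 2+5+3=10, value 41+44+33=118
- item 4+item 6: volume 5+5=10, value 44+49=93
- item 3+item 6: volume 2+5=7, value 41+49=90
Best: $123.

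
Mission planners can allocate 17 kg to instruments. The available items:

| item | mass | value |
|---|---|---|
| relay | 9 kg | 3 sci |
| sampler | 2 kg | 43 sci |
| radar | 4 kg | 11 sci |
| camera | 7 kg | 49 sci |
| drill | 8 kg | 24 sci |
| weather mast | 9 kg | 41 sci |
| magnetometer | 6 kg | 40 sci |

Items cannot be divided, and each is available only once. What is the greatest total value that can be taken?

Check high-value combinations within 17 kg:
- sampler+camera+magnetometer: mass 2+7+6=15, value 43+49+40=132
- sampler+weather mast+magnetometer: mass 2+9+6=17, value 43+41+40=124
- sampler+camera+drill: mass 2+7+8=17, value 43+49+24=116
- sampler+drill+magnetometer: mass 2+8+6=16, value 43+24+40=107
Best: 132 sci.

132 sci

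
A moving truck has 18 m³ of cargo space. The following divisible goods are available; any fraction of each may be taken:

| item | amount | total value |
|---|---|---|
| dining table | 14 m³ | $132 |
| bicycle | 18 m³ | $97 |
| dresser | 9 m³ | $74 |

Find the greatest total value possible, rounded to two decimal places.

164.89

Take in order of value per unit:
- dining table (132/14 per unit): all 14 → value 132, running total 132.00
- dresser (74/9 per unit): 4 of 9 → value 4×74/9 = 32.8889, running total 164.89
Total 164.89.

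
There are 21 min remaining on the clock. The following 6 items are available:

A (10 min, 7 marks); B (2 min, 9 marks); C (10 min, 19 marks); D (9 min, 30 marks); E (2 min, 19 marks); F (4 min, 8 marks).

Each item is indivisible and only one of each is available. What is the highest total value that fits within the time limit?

68 marks

This is a 0/1 knapsack; check combinations near the capacity.
- C+D+E: time 10+9+2=21, value 19+30+19=68
- B+D+E+F: time 2+9+2+4=17, value 9+30+19+8=66
- B+D+E: time 2+9+2=13, value 9+30+19=58
- B+C+D: time 2+10+9=21, value 9+19+30=58
Best: 68 marks.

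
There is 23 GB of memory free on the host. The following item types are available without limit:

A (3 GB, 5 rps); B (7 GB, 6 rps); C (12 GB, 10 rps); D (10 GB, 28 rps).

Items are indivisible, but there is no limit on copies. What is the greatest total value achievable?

Best value-per-unit is D at 28/10; filling with it alone gives 2×28 = 56.
Optimal mix: 1×A + 2×D → memory 23, value 61.

61 rps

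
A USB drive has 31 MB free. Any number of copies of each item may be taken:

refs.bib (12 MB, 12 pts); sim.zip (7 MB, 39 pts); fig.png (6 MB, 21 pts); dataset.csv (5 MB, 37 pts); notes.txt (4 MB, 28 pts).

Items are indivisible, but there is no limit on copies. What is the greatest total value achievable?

Best value-per-unit is dataset.csv at 37/5; filling with it alone gives 6×37 = 222.
Optimal mix: 3×dataset.csv + 4×notes.txt → size 31, value 223.

223 pts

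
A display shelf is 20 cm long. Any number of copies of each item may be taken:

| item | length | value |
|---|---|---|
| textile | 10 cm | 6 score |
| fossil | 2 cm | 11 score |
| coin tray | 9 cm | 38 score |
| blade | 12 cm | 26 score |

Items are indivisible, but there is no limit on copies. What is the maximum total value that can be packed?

110 score

Best value-per-unit is fossil at 11/2, and filling with it alone uses length 10×2=20. No mix of the others beats 10×11 = 110.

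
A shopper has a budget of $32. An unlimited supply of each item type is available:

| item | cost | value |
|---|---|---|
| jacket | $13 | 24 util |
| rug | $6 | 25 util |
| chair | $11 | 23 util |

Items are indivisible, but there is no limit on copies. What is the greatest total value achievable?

Best value-per-unit is rug at 25/6, and filling with it alone uses cost 5×6=30. No mix of the others beats 5×25 = 125.

125 util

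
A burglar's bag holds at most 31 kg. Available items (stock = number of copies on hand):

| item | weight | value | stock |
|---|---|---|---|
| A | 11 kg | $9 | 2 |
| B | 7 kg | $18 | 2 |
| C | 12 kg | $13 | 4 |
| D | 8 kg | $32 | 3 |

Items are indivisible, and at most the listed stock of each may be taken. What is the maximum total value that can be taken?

Top feasible selections:
- 1×B + 3×D: weight 31, value 114
- 2×B + 2×D: weight 30, value 100
- 3×D: weight 24, value 96
Best: $114.

$114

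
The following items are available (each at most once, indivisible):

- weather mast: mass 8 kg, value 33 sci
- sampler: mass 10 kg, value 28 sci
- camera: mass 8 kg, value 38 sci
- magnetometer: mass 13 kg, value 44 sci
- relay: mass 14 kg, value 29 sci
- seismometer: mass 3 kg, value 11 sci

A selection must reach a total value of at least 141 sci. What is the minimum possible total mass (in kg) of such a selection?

39

Subsets with value ≥ 141, sorted by total mass:
- weather mast+sampler+camera+magnetometer: mass 39, value 143
- weather mast+sampler+camera+magnetometer+seismometer: mass 42, value 154
Minimum mass: 39 kg.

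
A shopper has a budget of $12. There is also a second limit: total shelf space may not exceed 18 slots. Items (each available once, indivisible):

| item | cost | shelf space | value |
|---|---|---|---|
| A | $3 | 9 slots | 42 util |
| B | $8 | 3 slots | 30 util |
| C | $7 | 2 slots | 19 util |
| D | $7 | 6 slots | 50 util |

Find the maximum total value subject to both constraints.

92 util

Feasible sets respecting both limits:
- A+D: cost 10, shelf space 15, value 92
- A+B: cost 11, shelf space 12, value 72
- A+C: cost 10, shelf space 11, value 61
Best: 92 util.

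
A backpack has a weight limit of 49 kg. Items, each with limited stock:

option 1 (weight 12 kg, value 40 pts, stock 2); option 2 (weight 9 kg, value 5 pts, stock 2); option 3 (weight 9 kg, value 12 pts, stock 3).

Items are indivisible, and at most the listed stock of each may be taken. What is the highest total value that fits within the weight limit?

Top feasible selections:
- 2×option 1 + 2×option 3: weight 42, value 104
- 2×option 1 + 1×option 2 + 1×option 3: weight 42, value 97
- 2×option 1 + 1×option 3: weight 33, value 92
- 2×option 1 + 2×option 2: weight 42, value 90
Best: 104 pts.

104 pts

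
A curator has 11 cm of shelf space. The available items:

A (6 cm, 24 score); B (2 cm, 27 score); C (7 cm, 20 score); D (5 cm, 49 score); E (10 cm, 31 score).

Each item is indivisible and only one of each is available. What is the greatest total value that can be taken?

76 score

Check high-value combinations within 11 cm:
- B+D: length 2+5=7, value 27+49=76
- A+D: length 6+5=11, value 24+49=73
- A+B: length 6+2=8, value 24+27=51
- D: length 5, value 49
- B+C: length 2+7=9, value 27+20=47
Best: 76 score.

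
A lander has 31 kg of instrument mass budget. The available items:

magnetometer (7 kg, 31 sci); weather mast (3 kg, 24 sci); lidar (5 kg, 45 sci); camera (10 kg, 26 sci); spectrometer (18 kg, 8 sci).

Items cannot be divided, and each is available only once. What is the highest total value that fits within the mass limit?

Check high-value combinations within 31 kg:
- magnetometer+weather mast+lidar+camera: mass 7+3+5+10=25, value 31+24+45+26=126
- magnetometer+lidar+camera: mass 7+5+10=22, value 31+45+26=102
- magnetometer+weather mast+lidar: mass 7+3+5=15, value 31+24+45=100
- weather mast+lidar+camera: mass 3+5+10=18, value 24+45+26=95
Best: 126 sci.

126 sci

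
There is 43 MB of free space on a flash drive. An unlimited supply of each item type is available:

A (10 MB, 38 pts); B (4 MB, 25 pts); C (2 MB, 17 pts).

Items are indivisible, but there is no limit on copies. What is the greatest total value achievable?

357 pts

Best value-per-unit is C at 17/2, and filling with it alone uses size 21×2=42. No mix of the others beats 21×17 = 357.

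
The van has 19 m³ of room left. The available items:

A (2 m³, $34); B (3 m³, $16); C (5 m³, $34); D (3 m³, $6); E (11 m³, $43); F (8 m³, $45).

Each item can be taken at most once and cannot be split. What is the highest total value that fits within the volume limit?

Check high-value combinations within 19 m³:
- A+B+C+F: volume 2+3+5+8=18, value 34+16+34+45=129
- A+C+D+F: volume 2+5+3+8=18, value 34+34+6+45=119
- A+C+F: volume 2+5+8=15, value 34+34+45=113
- A+C+E: volume 2+5+11=18, value 34+34+43=111
- A+B+D+F: volume 2+3+3+8=16, value 34+16+6+45=101
Best: $129.

$129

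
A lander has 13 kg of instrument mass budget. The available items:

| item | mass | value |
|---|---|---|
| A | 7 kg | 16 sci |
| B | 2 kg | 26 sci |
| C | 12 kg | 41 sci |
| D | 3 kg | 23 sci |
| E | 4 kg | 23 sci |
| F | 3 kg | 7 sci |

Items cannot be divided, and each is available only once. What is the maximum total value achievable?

Check high-value combinations within 13 kg:
- B+D+E+F: mass 2+3+4+3=12, value 26+23+23+7=79
- B+D+E: mass 2+3+4=9, value 26+23+23=72
- A+B+D: mass 7+2+3=12, value 16+26+23=65
- A+B+E: mass 7+2+4=13, value 16+26+23=65
Best: 79 sci.

79 sci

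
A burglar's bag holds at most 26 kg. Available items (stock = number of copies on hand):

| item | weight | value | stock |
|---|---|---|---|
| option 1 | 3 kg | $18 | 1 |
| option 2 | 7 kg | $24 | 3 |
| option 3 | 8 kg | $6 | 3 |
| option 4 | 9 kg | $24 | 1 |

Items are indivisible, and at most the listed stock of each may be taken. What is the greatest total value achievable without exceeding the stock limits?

Best selections within weight 26 and stock limits:
- 1×option 1 + 3×option 2: weight 24, value 90
- 1×option 1 + 2×option 2 + 1×option 4: weight 26, value 90
- 3×option 2: weight 21, value 72
Best: $90.

$90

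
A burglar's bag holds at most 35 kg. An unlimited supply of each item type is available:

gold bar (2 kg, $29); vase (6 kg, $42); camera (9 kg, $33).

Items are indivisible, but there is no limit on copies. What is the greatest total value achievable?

$493

Best value-per-unit is gold bar at 29/2, and filling with it alone uses weight 17×2=34. No mix of the others beats 17×29 = 493.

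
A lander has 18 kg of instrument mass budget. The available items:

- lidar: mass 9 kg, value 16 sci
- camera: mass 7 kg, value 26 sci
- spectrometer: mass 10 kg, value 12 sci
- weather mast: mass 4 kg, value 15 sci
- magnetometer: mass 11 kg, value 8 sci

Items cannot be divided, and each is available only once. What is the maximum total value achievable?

Check high-value combinations within 18 kg:
- lidar+camera: mass 9+7=16, value 16+26=42
- camera+weather mast: mass 7+4=11, value 26+15=41
- camera+spectrometer: mass 7+10=17, value 26+12=38
- camera+magnetometer: mass 7+11=18, value 26+8=34
Best: 42 sci.

42 sci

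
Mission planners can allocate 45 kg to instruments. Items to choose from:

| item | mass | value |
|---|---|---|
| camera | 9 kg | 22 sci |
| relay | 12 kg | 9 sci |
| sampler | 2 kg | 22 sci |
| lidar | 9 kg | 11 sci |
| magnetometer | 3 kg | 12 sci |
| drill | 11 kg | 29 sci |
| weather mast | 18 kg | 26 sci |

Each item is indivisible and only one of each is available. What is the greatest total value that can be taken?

Check high-value combinations within 45 kg:
- camera+sampler+magnetometer+drill+weather mast: mass 9+2+3+11+18=43, value 22+22+12+29+26=111
- sampler+lidar+magnetometer+drill+weather mast: mass 2+9+3+11+18=43, value 22+11+12+29+26=100
- camera+sampler+drill+weather mast: mass 9+2+11+18=40, value 22+22+29+26=99
Best: 111 sci.

111 sci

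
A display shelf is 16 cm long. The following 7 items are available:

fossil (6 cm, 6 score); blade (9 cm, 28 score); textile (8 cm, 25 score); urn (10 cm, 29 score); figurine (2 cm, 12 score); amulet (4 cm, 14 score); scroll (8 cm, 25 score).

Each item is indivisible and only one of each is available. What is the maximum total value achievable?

55 score

Check high-value combinations within 16 cm:
- urn+figurine+amulet: length 10+2+4=16, value 29+12+14=55
- blade+figurine+amulet: length 9+2+4=15, value 28+12+14=54
- textile+figurine+amulet: length 8+2+4=14, value 25+12+14=51
Best: 55 score.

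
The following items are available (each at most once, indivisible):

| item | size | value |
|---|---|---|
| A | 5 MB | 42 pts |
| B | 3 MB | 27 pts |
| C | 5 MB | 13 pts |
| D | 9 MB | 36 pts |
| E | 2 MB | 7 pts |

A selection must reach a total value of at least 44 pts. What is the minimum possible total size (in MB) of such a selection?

Subsets with value ≥ 44, sorted by total size:
- A+E: size 7, value 49
- A+B: size 8, value 69
- A+B+E: size 10, value 76
Minimum size: 7 MB.

7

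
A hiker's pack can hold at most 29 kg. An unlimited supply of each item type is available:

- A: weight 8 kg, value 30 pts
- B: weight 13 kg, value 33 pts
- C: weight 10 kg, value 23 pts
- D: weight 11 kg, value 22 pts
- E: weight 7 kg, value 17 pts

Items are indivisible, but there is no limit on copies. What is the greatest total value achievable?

Best value-per-unit is A at 30/8; filling with it alone gives 3×30 = 90.
Optimal mix: 2×A + 1×B → weight 29, value 93.

93 pts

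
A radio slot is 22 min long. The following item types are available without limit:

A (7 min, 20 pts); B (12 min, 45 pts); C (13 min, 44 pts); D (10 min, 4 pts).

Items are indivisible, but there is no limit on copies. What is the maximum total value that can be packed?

65 pts

Best value-per-unit is B at 45/12; filling with it alone gives 1×45 = 45.
Optimal mix: 1×A + 1×B → duration 19, value 65.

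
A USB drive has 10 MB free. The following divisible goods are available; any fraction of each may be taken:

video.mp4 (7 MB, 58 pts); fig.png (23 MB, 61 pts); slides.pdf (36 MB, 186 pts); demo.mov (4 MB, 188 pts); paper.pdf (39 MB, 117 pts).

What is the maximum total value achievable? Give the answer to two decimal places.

Take in order of value per unit:
- demo.mov (188/4 per unit): all 4 → value 188, running total 188.00
- video.mp4 (58/7 per unit): 6 of 7 → value 6×58/7 = 49.7143, running total 237.71
Total 237.71.

237.71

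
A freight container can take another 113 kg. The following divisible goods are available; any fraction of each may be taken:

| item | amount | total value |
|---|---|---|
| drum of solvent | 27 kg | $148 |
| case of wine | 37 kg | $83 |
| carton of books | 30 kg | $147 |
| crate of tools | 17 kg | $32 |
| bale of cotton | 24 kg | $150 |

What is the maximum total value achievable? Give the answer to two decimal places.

516.78

Take in order of value per unit:
- bale of cotton (150/24 per unit): all 24 → value 150, running total 150.00
- drum of solvent (148/27 per unit): all 27 → value 148, running total 298.00
- carton of books (147/30 per unit): all 30 → value 147, running total 445.00
- case of wine (83/37 per unit): 32 of 37 → value 32×83/37 = 71.7838, running total 516.78
Total 516.78.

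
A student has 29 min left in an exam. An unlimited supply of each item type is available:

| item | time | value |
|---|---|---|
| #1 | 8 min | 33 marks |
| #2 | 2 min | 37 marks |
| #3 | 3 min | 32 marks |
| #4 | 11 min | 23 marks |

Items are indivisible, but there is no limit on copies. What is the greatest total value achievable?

Best value-per-unit is #2 at 37/2, and filling with it alone uses time 14×2=28. No mix of the others beats 14×37 = 518.

518 marks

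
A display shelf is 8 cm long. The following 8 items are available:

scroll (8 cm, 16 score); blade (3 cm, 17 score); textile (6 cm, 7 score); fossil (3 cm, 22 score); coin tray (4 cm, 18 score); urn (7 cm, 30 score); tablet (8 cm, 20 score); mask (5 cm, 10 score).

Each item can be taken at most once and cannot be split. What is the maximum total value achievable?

Check high-value combinations within 8 cm:
- fossil+coin tray: length 3+4=7, value 22+18=40
- blade+fossil: length 3+3=6, value 17+22=39
- blade+coin tray: length 3+4=7, value 17+18=35
Best: 40 score.

40 score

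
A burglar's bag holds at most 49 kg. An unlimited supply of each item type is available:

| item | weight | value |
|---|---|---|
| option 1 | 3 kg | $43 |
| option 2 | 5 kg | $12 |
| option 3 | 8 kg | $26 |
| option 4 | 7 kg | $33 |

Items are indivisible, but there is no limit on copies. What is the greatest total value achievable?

$688

Best value-per-unit is option 1 at 43/3, and filling with it alone uses weight 16×3=48. No mix of the others beats 16×43 = 688.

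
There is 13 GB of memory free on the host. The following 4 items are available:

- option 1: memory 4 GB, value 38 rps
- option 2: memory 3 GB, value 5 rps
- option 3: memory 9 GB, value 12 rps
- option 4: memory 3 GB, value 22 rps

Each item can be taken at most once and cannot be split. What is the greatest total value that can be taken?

65 rps

Check high-value combinations within 13 GB:
- option 1+option 2+option 4: memory 4+3+3=10, value 38+5+22=65
- option 1+option 4: memory 4+3=7, value 38+22=60
- option 1+option 3: memory 4+9=13, value 38+12=50
- option 1+option 2: memory 4+3=7, value 38+5=43
Best: 65 rps.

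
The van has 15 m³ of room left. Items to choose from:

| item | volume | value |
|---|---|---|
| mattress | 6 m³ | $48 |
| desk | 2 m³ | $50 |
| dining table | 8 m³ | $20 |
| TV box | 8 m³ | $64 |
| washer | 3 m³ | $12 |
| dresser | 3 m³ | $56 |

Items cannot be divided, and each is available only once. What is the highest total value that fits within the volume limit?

$170

Check high-value combinations within 15 m³:
- desk+TV box+dresser: volume 2+8+3=13, value 50+64+56=170
- mattress+desk+washer+dresser: volume 6+2+3+3=14, value 48+50+12+56=166
- mattress+desk+dresser: volume 6+2+3=11, value 48+50+56=154
Best: $170.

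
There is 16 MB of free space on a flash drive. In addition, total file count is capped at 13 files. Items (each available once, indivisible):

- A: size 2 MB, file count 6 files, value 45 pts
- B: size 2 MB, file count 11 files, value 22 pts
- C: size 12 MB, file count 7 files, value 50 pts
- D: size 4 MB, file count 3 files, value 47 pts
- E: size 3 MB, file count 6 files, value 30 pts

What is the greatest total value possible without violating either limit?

Feasible sets respecting both limits:
- C+D: size 16, file count 10, value 97
- A+C: size 14, file count 13, value 95
- A+D: size 6, file count 9, value 92
- C+E: size 15, file count 13, value 80
Best: 97 pts.

97 pts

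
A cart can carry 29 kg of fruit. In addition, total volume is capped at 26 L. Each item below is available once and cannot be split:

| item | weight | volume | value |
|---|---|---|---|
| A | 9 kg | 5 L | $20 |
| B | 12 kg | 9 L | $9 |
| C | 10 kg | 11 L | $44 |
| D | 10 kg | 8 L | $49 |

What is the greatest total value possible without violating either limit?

$113

Feasible sets respecting both limits:
- A+C+D: weight 29, volume 24, value 113
- C+D: weight 20, volume 19, value 93
- A+D: weight 19, volume 13, value 69
Best: $113.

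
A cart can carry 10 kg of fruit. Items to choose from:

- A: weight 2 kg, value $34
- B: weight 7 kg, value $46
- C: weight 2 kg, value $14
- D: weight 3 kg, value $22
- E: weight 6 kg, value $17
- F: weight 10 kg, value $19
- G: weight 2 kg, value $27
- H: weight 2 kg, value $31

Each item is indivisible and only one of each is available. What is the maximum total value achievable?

This is a 0/1 knapsack; check combinations near the capacity.
- A+D+G+H: weight 2+3+2+2=9, value 34+22+27+31=114
- A+C+G+H: weight 2+2+2+2=8, value 34+14+27+31=106
- A+C+D+H: weight 2+2+3+2=9, value 34+14+22+31=101
- A+C+D+G: weight 2+2+3+2=9, value 34+14+22+27=97
- C+D+G+H: weight 2+3+2+2=9, value 14+22+27+31=94
Best: $114.

$114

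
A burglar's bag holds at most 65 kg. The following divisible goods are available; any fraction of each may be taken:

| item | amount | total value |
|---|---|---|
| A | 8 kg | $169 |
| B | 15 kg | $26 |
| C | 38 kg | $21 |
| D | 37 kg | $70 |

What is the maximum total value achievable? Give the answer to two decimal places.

Take in order of value per unit:
- A (169/8 per unit): all 8 → value 169, running total 169.00
- D (70/37 per unit): all 37 → value 70, running total 239.00
- B (26/15 per unit): all 15 → value 26, running total 265.00
- C (21/38 per unit): 5 of 38 → value 5×21/38 = 2.7632, running total 267.76
Total 267.76.

267.76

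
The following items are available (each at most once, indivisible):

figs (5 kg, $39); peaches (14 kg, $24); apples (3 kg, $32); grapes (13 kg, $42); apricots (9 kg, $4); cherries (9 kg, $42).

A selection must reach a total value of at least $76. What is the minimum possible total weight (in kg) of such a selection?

Subsets with value ≥ 76, sorted by total weight:
- figs+cherries: weight 14, value 81
- figs+apples+cherries: weight 17, value 113
- figs+grapes: weight 18, value 81
Minimum weight: 14 kg.

14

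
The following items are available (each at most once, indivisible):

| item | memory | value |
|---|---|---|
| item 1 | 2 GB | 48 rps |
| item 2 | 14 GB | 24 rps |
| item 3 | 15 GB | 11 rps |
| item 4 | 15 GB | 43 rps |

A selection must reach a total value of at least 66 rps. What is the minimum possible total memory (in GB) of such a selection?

16

Subsets with value ≥ 66, sorted by total memory:
- item 1+item 2: memory 16, value 72
- item 1+item 4: memory 17, value 91
- item 2+item 4: memory 29, value 67
- item 1+item 2+item 4: memory 31, value 115
Minimum memory: 16 GB.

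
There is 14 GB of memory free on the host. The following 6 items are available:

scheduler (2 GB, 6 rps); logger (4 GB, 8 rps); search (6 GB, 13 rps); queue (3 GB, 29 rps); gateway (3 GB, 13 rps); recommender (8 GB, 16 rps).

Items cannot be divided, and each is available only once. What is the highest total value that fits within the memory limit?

Check high-value combinations within 14 GB:
- scheduler+search+queue+gateway: memory 2+6+3+3=14, value 6+13+29+13=61
- queue+gateway+recommender: memory 3+3+8=14, value 29+13+16=58
- scheduler+logger+queue+gateway: memory 2+4+3+3=12, value 6+8+29+13=56
Best: 61 rps.

61 rps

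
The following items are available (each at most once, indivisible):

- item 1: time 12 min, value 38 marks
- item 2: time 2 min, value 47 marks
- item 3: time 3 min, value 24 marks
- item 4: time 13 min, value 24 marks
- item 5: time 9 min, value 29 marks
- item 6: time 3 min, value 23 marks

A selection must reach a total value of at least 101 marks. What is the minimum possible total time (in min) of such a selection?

Subsets with value ≥ 101, sorted by total time:
- item 2+item 3+item 5+item 6: time 17, value 123
- item 1+item 2+item 3: time 17, value 109
- item 1+item 2+item 6: time 17, value 108
Minimum time: 17 min.

17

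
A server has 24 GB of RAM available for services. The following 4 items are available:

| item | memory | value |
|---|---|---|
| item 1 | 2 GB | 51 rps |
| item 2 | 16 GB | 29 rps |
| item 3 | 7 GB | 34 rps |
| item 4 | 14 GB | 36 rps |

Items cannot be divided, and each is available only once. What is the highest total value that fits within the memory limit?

This is a 0/1 knapsack; check combinations near the capacity.
- item 1+item 3+item 4: memory 2+7+14=23, value 51+34+36=121
- item 1+item 4: memory 2+14=16, value 51+36=87
- item 1+item 3: memory 2+7=9, value 51+34=85
Best: 121 rps.

121 rps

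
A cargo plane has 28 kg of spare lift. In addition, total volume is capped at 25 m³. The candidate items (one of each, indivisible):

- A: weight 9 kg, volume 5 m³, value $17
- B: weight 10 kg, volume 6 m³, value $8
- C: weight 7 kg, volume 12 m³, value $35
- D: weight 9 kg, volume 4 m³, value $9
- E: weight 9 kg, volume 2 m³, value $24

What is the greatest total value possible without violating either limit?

Feasible sets respecting both limits:
- A+C+E: weight 25, volume 19, value 76
- C+D+E: weight 25, volume 18, value 68
- B+C+E: weight 26, volume 20, value 67
- A+C+D: weight 25, volume 21, value 61
Best: $76.

$76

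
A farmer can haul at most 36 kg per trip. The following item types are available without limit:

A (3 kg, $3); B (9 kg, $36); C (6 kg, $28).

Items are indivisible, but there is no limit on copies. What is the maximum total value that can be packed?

$168

Best value-per-unit is C at 28/6, and filling with it alone uses weight 6×6=36. No mix of the others beats 6×28 = 168.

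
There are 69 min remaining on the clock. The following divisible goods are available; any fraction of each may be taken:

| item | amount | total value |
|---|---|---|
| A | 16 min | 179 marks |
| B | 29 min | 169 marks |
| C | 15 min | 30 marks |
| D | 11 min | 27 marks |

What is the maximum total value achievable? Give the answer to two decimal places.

401.00

Take in order of value per unit:
- A (179/16 per unit): all 16 → value 179, running total 179.00
- B (169/29 per unit): all 29 → value 169, running total 348.00
- D (27/11 per unit): all 11 → value 27, running total 375.00
- C (30/15 per unit): 13 of 15 → value 13×30/15 = 26.0000, running total 401.00
Total 401.00.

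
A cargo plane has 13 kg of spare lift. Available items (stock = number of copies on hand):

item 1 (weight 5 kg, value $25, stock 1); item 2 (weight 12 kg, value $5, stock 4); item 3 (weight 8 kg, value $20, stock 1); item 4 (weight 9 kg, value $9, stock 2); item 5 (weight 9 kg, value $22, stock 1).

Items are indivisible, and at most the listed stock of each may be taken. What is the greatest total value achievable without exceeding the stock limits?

Best selections within weight 13 and stock limits:
- 1×item 1 + 1×item 3: weight 13, value 45
- 1×item 1: weight 5, value 25
Best: $45.

$45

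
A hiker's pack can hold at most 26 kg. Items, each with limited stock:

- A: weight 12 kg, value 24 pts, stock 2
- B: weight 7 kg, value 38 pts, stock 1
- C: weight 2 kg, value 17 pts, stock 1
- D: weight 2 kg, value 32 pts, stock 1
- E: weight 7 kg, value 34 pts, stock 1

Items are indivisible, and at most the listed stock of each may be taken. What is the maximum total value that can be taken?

Best selections within weight 26 and stock limits:
- 1×B + 1×C + 1×D + 1×E: weight 18, value 121
- 1×A + 1×B + 1×C + 1×D: weight 23, value 111
- 1×A + 1×C + 1×D + 1×E: weight 23, value 107
- 1×B + 1×D + 1×E: weight 16, value 104
Best: 121 pts.

121 pts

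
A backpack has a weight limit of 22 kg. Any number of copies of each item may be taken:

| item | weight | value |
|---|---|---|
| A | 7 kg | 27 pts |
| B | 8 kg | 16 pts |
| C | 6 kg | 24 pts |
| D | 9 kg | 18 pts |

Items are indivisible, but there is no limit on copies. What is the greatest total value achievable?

81 pts

Best value-per-unit is C at 24/6; filling with it alone gives 3×24 = 72.
Optimal mix: 3×A → weight 21, value 81.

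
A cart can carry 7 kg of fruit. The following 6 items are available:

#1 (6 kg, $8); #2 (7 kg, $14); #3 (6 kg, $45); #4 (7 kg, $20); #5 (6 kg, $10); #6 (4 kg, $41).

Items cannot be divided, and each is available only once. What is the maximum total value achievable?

Check high-value combinations within 7 kg:
- #3: weight 6, value 45
- #6: weight 4, value 41
- #4: weight 7, value 20
- #2: weight 7, value 14
- #5: weight 6, value 10
Best: $45.

$45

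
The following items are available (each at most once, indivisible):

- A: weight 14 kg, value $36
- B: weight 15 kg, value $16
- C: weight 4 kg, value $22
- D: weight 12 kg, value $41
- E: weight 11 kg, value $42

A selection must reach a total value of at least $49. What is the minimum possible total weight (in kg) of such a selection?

15

Subsets with value ≥ 49, sorted by total weight:
- C+E: weight 15, value 64
- C+D: weight 16, value 63
- A+C: weight 18, value 58
Minimum weight: 15 kg.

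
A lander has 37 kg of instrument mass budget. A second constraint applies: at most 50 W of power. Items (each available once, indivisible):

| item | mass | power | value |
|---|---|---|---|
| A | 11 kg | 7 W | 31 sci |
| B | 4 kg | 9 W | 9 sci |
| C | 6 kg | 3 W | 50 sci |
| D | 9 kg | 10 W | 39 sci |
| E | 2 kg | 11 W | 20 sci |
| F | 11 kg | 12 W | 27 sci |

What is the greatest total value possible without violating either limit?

149 sci

Feasible sets respecting both limits:
- A+B+C+D+E: mass 32, power 40, value 149
- A+C+D+F: mass 37, power 32, value 147
- B+C+D+E+F: mass 32, power 45, value 145
Best: 149 sci.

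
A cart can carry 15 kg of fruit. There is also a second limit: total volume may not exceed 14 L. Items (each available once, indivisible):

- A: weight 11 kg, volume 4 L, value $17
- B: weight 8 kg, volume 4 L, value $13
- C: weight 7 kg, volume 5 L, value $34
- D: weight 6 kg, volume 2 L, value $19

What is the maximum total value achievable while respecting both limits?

$53

Feasible sets respecting both limits:
- C+D: weight 13, volume 7, value 53
- B+C: weight 15, volume 9, value 47
- C: weight 7, volume 5, value 34
Best: $53.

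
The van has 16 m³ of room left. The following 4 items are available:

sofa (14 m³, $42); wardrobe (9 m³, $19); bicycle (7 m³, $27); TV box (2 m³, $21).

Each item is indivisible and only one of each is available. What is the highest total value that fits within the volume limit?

$63

This is a 0/1 knapsack; check combinations near the capacity.
- sofa+TV box: volume 14+2=16, value 42+21=63
- bicycle+TV box: volume 7+2=9, value 27+21=48
- wardrobe+bicycle: volume 9+7=16, value 19+27=46
Best: $63.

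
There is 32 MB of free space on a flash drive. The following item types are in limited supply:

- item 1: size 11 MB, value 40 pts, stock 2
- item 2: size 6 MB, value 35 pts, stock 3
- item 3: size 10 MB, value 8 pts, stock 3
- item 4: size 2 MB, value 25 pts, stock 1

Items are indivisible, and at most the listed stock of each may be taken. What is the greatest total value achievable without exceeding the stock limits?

170 pts

Best selections within size 32 and stock limits:
- 1×item 1 + 3×item 2 + 1×item 4: size 31, value 170
- 1×item 1 + 3×item 2: size 29, value 145
- 2×item 1 + 1×item 2 + 1×item 4: size 30, value 140
Best: 170 pts.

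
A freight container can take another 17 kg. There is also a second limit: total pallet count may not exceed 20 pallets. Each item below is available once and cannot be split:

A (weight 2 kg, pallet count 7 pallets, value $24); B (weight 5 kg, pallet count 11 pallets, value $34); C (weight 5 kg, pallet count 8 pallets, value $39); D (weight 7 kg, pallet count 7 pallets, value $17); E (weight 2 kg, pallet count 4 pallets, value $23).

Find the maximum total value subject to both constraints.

Feasible sets respecting both limits:
- A+C+E: weight 9, pallet count 19, value 86
- C+D+E: weight 14, pallet count 19, value 79
- B+C: weight 10, pallet count 19, value 73
Best: $86.

$86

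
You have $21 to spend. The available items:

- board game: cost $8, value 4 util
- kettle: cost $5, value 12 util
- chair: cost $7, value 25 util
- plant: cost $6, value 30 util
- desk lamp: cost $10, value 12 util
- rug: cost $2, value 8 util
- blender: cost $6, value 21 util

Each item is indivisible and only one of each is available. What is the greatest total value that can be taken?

84 util

This is a 0/1 knapsack; check combinations near the capacity.
- chair+plant+rug+blender: cost 7+6+2+6=21, value 25+30+8+21=84
- chair+plant+blender: cost 7+6+6=19, value 25+30+21=76
- kettle+chair+plant+rug: cost 5+7+6+2=20, value 12+25+30+8=75
- kettle+plant+rug+blender: cost 5+6+2+6=19, value 12+30+8+21=71
Best: 84 util.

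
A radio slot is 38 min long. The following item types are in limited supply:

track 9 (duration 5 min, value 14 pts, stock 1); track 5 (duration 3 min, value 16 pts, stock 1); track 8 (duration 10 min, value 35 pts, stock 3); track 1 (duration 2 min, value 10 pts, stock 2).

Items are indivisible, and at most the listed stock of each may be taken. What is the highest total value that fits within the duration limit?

141 pts

Top feasible selections:
- 1×track 5 + 3×track 8 + 2×track 1: duration 37, value 141
- 1×track 9 + 1×track 5 + 3×track 8: duration 38, value 135
- 1×track 5 + 3×track 8 + 1×track 1: duration 35, value 131
- 1×track 9 + 3×track 8 + 1×track 1: duration 37, value 129
Best: 141 pts.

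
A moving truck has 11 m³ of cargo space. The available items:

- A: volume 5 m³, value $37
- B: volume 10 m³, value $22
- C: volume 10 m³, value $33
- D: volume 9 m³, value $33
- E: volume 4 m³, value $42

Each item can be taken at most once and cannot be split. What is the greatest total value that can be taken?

This is a 0/1 knapsack; check combinations near the capacity.
- A+E: volume 5+4=9, value 37+42=79
- E: volume 4, value 42
- A: volume 5, value 37
- D: volume 9, value 33
Best: $79.

$79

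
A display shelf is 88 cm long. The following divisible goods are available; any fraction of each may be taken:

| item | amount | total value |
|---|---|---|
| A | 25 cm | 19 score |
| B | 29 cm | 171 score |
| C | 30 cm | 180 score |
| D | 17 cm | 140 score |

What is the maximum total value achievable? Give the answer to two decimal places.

Take in order of value per unit:
- D (140/17 per unit): all 17 → value 140, running total 140.00
- C (180/30 per unit): all 30 → value 180, running total 320.00
- B (171/29 per unit): all 29 → value 171, running total 491.00
- A (19/25 per unit): 12 of 25 → value 12×19/25 = 9.1200, running total 500.12
Total 500.12.

500.12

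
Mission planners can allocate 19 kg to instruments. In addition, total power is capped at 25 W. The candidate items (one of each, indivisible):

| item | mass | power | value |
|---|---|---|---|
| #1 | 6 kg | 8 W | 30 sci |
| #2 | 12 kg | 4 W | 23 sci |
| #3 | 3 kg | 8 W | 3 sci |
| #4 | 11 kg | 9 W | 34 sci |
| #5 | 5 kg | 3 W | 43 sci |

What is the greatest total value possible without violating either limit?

Feasible sets respecting both limits:
- #3+#4+#5: mass 19, power 20, value 80
- #4+#5: mass 16, power 12, value 77
- #1+#3+#5: mass 14, power 19, value 76
- #1+#5: mass 11, power 11, value 73
Best: 80 sci.

80 sci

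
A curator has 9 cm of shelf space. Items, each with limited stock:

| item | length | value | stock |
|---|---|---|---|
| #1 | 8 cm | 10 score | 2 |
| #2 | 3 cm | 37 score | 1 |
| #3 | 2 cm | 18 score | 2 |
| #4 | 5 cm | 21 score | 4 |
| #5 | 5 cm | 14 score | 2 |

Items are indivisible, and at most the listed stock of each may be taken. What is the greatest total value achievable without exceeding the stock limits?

Best selections within length 9 and stock limits:
- 1×#2 + 2×#3: length 7, value 73
- 1×#2 + 1×#4: length 8, value 58
- 2×#3 + 1×#4: length 9, value 57
Best: 73 score.

73 score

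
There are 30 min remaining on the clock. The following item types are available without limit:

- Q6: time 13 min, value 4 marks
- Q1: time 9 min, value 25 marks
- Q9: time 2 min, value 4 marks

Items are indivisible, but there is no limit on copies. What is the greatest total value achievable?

79 marks

Best value-per-unit is Q1 at 25/9; filling with it alone gives 3×25 = 75.
Optimal mix: 3×Q1 + 1×Q9 → time 29, value 79.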